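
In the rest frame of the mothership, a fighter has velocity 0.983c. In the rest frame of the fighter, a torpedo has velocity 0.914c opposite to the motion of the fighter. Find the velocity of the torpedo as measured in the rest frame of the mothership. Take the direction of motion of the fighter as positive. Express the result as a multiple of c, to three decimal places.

With v = 0.983 and u' = -0.914 (in units of c),
u = (u' + v)/(1 + u'v/c²):
u = (-0.914 + 0.983) / (1 + (-0.914)·0.983) = 0.0690/0.1015 = 0.6795

+0.680c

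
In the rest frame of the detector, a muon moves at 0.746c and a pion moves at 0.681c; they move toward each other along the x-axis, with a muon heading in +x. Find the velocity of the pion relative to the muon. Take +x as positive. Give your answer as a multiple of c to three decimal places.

-0.946c

β_A = 0.746, β_B = -0.681.
Transform to A's frame with the inverse velocity-addition law: u' = (u − v)/(1 − uv/c²), taking u = β_B and v = β_A.
u' = (-0.681 − 0.746) / (1 − (0.746)(-0.681)) = -1.4270/1.5080 = -0.9463.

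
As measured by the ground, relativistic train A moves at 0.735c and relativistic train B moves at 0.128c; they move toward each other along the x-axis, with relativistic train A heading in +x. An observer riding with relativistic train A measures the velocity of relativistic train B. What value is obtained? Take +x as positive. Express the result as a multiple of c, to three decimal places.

β_A = 0.735, β_B = -0.128.
Transform to A's frame with the inverse velocity-addition law: u' = (u − v)/(1 − uv/c²), taking u = β_B and v = β_A.
u' = (-0.128 − 0.735) / (1 − (0.735)(-0.128)) = -0.8630/1.0941 = -0.7888.

-0.789c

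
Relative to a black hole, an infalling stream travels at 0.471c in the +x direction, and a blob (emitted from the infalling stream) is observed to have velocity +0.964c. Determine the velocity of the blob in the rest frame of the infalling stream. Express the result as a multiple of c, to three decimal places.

+0.903c

Invert the composition law: u' = (u − v)/(1 − uv/c²).
u' = (0.964 − 0.471) / (1 − (0.964)(0.471)) = 0.4930/0.5460 = 0.9030.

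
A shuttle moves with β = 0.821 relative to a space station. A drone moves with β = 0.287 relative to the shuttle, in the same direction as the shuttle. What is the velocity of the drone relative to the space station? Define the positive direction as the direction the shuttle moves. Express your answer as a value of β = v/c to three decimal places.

β = 0.897

With v = 0.821 and u' = 0.287 (in units of c),
u = (u' + v)/(1 + u'v/c²):
u = (0.287 + 0.821) / (1 + 0.287·0.821) = 1.1080/1.2356 = 0.8967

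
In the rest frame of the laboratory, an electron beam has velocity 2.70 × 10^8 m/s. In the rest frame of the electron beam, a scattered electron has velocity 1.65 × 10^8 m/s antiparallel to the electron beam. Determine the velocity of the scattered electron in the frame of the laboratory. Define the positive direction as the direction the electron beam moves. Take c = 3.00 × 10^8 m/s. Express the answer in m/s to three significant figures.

In units of c (dividing by 3.00 × 10^8 m/s): v = 0.900, u' = -0.550.
u = (u' + v)/(1 + u'v/c²):
u = (-0.550 + 0.900) / (1 + (-0.550)·0.900) = 0.3500/0.5050 = 0.6931
(Galilean addition would give +0.350c.)
Converting back: u = 0.6931 × 3.00 × 10^8 m/s.

+2.08 × 10^8 m/s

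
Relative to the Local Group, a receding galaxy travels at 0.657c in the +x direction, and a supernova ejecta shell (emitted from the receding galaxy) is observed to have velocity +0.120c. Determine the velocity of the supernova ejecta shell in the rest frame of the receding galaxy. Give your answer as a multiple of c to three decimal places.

Invert the composition law: u' = (u − v)/(1 − uv/c²).
u' = (0.120 − 0.657) / (1 − (0.120)(0.657)) = -0.5370/0.9212 = -0.5830.

-0.583c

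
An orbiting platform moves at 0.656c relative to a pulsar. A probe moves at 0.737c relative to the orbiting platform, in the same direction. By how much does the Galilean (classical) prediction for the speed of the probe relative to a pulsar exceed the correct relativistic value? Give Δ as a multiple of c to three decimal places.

Δ = 0.454c

Galilean: u_cl = 0.737 + 0.656 = 1.3930.
Relativistic: u_rel = (0.737 + 0.656) / (1 + 0.737·0.656) = 1.3930/1.4835 = 0.9390.
Δ = 1.3930 − 0.9390 = 0.4540.
(The classical prediction exceeds c; the relativistic result does not.)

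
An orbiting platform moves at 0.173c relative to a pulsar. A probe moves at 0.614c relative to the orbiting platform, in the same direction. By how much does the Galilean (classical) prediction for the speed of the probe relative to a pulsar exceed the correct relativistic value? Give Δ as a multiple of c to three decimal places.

Galilean: u_cl = 0.614 + 0.173 = 0.7870.
Relativistic: u_rel = (0.614 + 0.173) / (1 + 0.614·0.173) = 0.7870/1.1062 = 0.7114.
Δ = 0.7870 − 0.7114 = 0.0756.

Δ = 0.076c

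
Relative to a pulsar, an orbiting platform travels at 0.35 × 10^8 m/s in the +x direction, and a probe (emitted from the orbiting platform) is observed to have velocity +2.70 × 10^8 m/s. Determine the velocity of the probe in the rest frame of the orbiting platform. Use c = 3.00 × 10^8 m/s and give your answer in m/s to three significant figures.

+2.63 × 10^8 m/s

v = 0.117c, u = 0.900c.
Invert the composition law: u' = (u − v)/(1 − uv/c²).
u' = (0.900 − 0.117) / (1 − (0.900)(0.117)) = 0.7833/0.8950 = 0.8752.
u' = 0.8752 × 3.00 × 10^8 m/s.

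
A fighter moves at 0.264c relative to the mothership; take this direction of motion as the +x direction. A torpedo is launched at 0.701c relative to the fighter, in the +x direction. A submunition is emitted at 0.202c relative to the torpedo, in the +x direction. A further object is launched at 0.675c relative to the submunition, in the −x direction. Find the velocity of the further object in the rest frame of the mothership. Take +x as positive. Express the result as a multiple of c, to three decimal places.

Apply u = (u' + v)/(1 + u'v/c²) successively, working outward toward the mothership.
Start: velocity of the fighter relative to the mothership = 0.2640c.
Compose with the torpedo (u' = 0.701 in the fighter frame): u_1 = (0.701 + 0.264) / (1 + 0.701·0.264) = 0.9650/1.1851 = 0.8143.
Compose with the submunition (u' = 0.202 in the torpedo frame): u_2 = (0.202 + 0.814) / (1 + 0.202·0.814) = 1.0163/1.1645 = 0.8727.
Compose with the further object (u' = -0.675 in the submunition frame): u_3 = (-0.675 + 0.873) / (1 + (-0.675)·0.873) = 0.1977/0.4109 = 0.4813.

+0.481c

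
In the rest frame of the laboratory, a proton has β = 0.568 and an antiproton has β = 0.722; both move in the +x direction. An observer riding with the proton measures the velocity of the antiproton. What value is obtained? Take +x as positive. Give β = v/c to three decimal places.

β_A = 0.568, β_B = 0.722.
Transform to A's frame with the inverse velocity-addition law: u' = (u − v)/(1 − uv/c²), taking u = β_B and v = β_A.
u' = (0.722 − 0.568) / (1 − (0.568)(0.722)) = 0.1540/0.5899 = 0.2611.

β = +0.261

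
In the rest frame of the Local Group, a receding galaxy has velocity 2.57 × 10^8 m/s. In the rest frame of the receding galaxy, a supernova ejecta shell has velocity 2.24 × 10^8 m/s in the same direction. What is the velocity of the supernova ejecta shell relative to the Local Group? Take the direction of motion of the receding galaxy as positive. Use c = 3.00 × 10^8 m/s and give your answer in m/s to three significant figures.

2.93 × 10^8 m/s

In units of c (dividing by 3.00 × 10^8 m/s): v = 0.857, u' = 0.747.
u = (u' + v)/(1 + u'v/c²):
u = (0.747 + 0.857) / (1 + 0.747·0.857) = 1.6033/1.6396 = 0.9779
Converting back: u = 0.9779 × 3.00 × 10^8 m/s.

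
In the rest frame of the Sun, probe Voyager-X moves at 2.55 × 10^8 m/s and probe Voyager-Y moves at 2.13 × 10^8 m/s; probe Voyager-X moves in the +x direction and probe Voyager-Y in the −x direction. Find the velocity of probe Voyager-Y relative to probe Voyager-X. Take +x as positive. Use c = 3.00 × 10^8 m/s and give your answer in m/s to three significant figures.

-2.92 × 10^8 m/s

β_A = 0.850, β_B = -0.710 (dividing each by c = 3.00 × 10^8 m/s).
Transform to A's frame with the inverse velocity-addition law: u' = (u − v)/(1 − uv/c²), taking u = β_B and v = β_A.
u' = (-0.710 − 0.850) / (1 − (0.850)(-0.710)) = -1.5600/1.6035 = -0.9729.
u' = -0.9729 × 3.00 × 10^8 m/s.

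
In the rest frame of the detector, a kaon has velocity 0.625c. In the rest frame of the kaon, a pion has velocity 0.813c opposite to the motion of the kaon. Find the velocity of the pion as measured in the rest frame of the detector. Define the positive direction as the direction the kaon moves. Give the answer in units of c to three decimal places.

-0.382c

With v = 0.625 and u' = -0.813 (in units of c),
u = (u' + v)/(1 + u'v/c²):
u = (-0.813 + 0.625) / (1 + (-0.813)·0.625) = -0.1880/0.4919 = -0.3822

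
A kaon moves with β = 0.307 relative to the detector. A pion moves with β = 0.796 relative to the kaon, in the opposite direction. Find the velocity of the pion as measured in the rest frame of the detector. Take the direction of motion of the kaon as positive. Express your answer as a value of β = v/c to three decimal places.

With v = 0.307 and u' = -0.796 (in units of c),
u = (u' + v)/(1 + u'v/c²):
u = (-0.796 + 0.307) / (1 + (-0.796)·0.307) = -0.4890/0.7556 = -0.6471
(Galilean addition would give -0.489c.)

β = -0.647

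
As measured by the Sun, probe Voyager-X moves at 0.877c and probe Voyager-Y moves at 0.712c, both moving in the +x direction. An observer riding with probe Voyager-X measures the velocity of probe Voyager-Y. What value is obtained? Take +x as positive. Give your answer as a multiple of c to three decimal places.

-0.439c

β_A = 0.877, β_B = 0.712.
Transform to A's frame with the inverse velocity-addition law: u' = (u − v)/(1 − uv/c²), taking u = β_B and v = β_A.
u' = (0.712 − 0.877) / (1 − (0.877)(0.712)) = -0.1650/0.3756 = -0.4393.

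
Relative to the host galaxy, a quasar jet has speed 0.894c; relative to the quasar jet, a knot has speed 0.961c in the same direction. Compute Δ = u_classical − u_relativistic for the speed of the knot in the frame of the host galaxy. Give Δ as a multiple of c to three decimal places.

Galilean: u_cl = 0.961 + 0.894 = 1.8550.
Relativistic: u_rel = (0.961 + 0.894) / (1 + 0.961·0.894) = 1.8550/1.8591 = 0.9978.
Δ = 1.8550 − 0.9978 = 0.8572.
(The classical prediction exceeds c; the relativistic result does not.)

Δ = 0.857c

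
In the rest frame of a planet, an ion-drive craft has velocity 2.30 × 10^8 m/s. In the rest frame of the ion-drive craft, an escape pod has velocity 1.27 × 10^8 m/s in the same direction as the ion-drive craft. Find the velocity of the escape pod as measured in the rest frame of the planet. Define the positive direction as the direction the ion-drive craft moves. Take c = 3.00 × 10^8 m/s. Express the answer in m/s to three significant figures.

In units of c (dividing by 3.00 × 10^8 m/s): v = 0.767, u' = 0.423.
u = (u' + v)/(1 + u'v/c²):
u = (0.423 + 0.767) / (1 + 0.423·0.767) = 1.1900/1.3246 = 0.8984
Converting back: u = 0.8984 × 3.00 × 10^8 m/s.

2.70 × 10^8 m/s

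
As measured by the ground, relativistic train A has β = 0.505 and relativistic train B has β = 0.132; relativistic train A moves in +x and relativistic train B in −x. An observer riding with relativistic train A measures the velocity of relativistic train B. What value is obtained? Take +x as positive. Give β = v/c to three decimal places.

β_A = 0.505, β_B = -0.132.
Transform to A's frame with the inverse velocity-addition law: u' = (u − v)/(1 − uv/c²), taking u = β_B and v = β_A.
u' = (-0.132 − 0.505) / (1 − (0.505)(-0.132)) = -0.6370/1.0667 = -0.5972.

β = -0.597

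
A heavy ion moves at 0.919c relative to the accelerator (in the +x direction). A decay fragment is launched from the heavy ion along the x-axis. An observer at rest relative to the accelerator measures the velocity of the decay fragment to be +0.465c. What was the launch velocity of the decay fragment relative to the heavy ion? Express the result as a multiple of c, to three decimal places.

-0.793c

Invert the composition law: u' = (u − v)/(1 − uv/c²).
u' = (0.465 − 0.919) / (1 − (0.465)(0.919)) = -0.4540/0.5727 = -0.7928.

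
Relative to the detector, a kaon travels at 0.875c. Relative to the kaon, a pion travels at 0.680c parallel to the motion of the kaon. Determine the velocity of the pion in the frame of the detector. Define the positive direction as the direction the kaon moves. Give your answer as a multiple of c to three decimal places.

0.975c

With v = 0.875 and u' = 0.680 (in units of c),
u = (u' + v)/(1 + u'v/c²):
u = (0.680 + 0.875) / (1 + 0.680·0.875) = 1.5550/1.5950 = 0.9749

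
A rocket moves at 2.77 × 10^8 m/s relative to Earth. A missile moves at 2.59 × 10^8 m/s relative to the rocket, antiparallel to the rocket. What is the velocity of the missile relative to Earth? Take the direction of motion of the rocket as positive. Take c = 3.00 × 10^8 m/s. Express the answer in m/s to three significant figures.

In units of c (dividing by 3.00 × 10^8 m/s): v = 0.923, u' = -0.863.
u = (u' + v)/(1 + u'v/c²):
u = (-0.863 + 0.923) / (1 + (-0.863)·0.923) = 0.0600/0.2029 = 0.2958
Converting back: u = 0.2958 × 3.00 × 10^8 m/s.

+8.87 × 10^7 m/s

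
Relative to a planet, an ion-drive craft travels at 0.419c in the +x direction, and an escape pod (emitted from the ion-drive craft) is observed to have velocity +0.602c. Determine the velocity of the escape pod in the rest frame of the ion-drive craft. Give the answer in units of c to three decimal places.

+0.245c

Invert the composition law: u' = (u − v)/(1 − uv/c²).
u' = (0.602 − 0.419) / (1 − (0.602)(0.419)) = 0.1830/0.7478 = 0.2447.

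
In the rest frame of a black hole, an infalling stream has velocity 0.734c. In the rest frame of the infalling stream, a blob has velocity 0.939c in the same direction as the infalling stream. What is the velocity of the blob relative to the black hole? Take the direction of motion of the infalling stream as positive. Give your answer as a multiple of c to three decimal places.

With v = 0.734 and u' = 0.939 (in units of c),
u = (u' + v)/(1 + u'v/c²):
u = (0.939 + 0.734) / (1 + 0.939·0.734) = 1.6730/1.6892 = 0.9904

0.990c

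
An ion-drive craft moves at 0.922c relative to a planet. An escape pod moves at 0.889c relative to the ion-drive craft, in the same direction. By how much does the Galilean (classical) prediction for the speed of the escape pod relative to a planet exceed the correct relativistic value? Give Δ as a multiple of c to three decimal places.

Δ = 0.816c

Galilean: u_cl = 0.889 + 0.922 = 1.8110.
Relativistic: u_rel = (0.889 + 0.922) / (1 + 0.889·0.922) = 1.8110/1.8197 = 0.9952.
Δ = 1.8110 − 0.9952 = 0.8158.
(The classical prediction exceeds c; the relativistic result does not.)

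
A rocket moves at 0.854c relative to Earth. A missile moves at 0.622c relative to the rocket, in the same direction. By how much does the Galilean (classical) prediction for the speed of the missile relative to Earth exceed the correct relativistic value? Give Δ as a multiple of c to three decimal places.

Δ = 0.512c

Galilean: u_cl = 0.622 + 0.854 = 1.4760.
Relativistic: u_rel = (0.622 + 0.854) / (1 + 0.622·0.854) = 1.4760/1.5312 = 0.9640.
Δ = 1.4760 − 0.9640 = 0.5120.
(The classical prediction exceeds c; the relativistic result does not.)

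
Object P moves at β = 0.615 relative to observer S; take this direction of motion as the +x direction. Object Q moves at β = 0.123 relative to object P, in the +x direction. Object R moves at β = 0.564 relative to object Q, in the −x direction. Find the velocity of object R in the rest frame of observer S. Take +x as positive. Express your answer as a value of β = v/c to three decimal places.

Apply u = (u' + v)/(1 + u'v/c²) successively, working outward toward observer S.
Start: velocity of object P relative to observer S = 0.6150c.
Compose with object Q (u' = 0.123 in object P frame): u_1 = (0.123 + 0.615) / (1 + 0.123·0.615) = 0.7380/1.0756 = 0.6861.
Compose with object R (u' = -0.564 in object Q frame): u_2 = (-0.564 + 0.686) / (1 + (-0.564)·0.686) = 0.1221/0.6130 = 0.1992.

β = +0.199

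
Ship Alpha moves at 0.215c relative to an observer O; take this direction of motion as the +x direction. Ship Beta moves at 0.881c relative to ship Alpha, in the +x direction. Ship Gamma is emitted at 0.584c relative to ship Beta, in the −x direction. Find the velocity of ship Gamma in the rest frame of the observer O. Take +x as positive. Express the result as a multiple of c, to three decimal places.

Apply u = (u' + v)/(1 + u'v/c²) successively, working outward toward the observer O.
Start: velocity of ship Alpha relative to the observer O = 0.2150c.
Compose with ship Beta (u' = 0.881 in ship Alpha frame): u_1 = (0.881 + 0.215) / (1 + 0.881·0.215) = 1.0960/1.1894 = 0.9215.
Compose with ship Gamma (u' = -0.584 in ship Beta frame): u_2 = (-0.584 + 0.921) / (1 + (-0.584)·0.921) = 0.3375/0.4619 = 0.7306.

+0.731c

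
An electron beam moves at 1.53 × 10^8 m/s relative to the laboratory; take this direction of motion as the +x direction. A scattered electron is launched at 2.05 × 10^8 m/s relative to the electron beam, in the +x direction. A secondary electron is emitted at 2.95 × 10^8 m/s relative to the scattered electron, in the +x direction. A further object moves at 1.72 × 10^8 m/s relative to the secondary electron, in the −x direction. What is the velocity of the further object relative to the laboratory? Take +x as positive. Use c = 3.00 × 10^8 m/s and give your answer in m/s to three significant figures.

+2.99 × 10^8 m/s

Apply u = (u' + v)/(1 + u'v/c²) successively, working outward toward the laboratory.
(Dividing each given speed by c = 3.00 × 10^8 m/s to work in units of c.)
Start: velocity of the electron beam relative to the laboratory = 0.5100c.
Compose with the scattered electron (u' = 0.683 in the electron beam frame): u_1 = (0.683 + 0.510) / (1 + 0.683·0.510) = 1.1933/1.3485 = 0.8849.
Compose with the secondary electron (u' = 0.983 in the scattered electron frame): u_2 = (0.983 + 0.885) / (1 + 0.983·0.885) = 1.8683/1.8702 = 0.9990.
Compose with the further object (u' = -0.573 in the secondary electron frame): u_3 = (-0.573 + 0.999) / (1 + (-0.573)·0.999) = 0.4256/0.4273 = 0.9962.
So u = 0.9962 × 3.00 × 10^8 m/s.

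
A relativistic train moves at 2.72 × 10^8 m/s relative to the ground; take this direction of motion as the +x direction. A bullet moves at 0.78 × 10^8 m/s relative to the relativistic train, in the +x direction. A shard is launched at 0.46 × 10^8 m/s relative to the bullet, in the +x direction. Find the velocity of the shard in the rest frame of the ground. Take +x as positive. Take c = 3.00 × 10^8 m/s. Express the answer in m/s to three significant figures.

Apply u = (u' + v)/(1 + u'v/c²) successively, working outward toward the ground.
(Dividing each given speed by c = 3.00 × 10^8 m/s to work in units of c.)
Start: velocity of the relativistic train relative to the ground = 0.9067c.
Compose with the bullet (u' = 0.260 in the relativistic train frame): u_1 = (0.260 + 0.907) / (1 + 0.260·0.907) = 1.1667/1.2357 = 0.9441.
Compose with the shard (u' = 0.153 in the bullet frame): u_2 = (0.153 + 0.944) / (1 + 0.153·0.944) = 1.0974/1.1448 = 0.9587.
So u = 0.9587 × 3.00 × 10^8 m/s.

2.88 × 10^8 m/s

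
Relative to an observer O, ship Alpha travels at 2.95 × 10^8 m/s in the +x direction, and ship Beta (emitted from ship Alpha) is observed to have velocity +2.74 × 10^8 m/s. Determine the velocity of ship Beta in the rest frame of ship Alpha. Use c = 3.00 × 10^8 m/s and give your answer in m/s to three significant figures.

v = 0.983c, u = 0.913c.
Invert the composition law: u' = (u − v)/(1 − uv/c²).
u' = (0.913 − 0.983) / (1 − (0.913)(0.983)) = -0.0700/0.1019 = -0.6870.
u' = -0.6870 × 3.00 × 10^8 m/s.

-2.06 × 10^8 m/s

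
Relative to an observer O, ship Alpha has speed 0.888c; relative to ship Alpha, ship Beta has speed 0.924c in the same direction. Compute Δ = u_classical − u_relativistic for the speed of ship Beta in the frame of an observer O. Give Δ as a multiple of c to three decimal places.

Δ = 0.817c

Galilean: u_cl = 0.924 + 0.888 = 1.8120.
Relativistic: u_rel = (0.924 + 0.888) / (1 + 0.924·0.888) = 1.8120/1.8205 = 0.9953.
Δ = 1.8120 − 0.9953 = 0.8167.
(The classical prediction exceeds c; the relativistic result does not.)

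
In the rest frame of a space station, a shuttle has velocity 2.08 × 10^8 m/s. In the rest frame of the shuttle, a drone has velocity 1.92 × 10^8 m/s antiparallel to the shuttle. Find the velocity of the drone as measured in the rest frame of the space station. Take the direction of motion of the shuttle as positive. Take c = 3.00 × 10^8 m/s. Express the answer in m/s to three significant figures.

In units of c (dividing by 3.00 × 10^8 m/s): v = 0.693, u' = -0.640.
u = (u' + v)/(1 + u'v/c²):
u = (-0.640 + 0.693) / (1 + (-0.640)·0.693) = 0.0533/0.5563 = 0.0959
(Galilean addition would give +0.053c.)
Converting back: u = 0.0959 × 3.00 × 10^8 m/s.

+2.88 × 10^7 m/s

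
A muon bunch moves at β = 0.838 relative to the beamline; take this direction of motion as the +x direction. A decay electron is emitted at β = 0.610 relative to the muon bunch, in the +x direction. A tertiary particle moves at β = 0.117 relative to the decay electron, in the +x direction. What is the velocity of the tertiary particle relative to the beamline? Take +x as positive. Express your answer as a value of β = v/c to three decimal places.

Apply u = (u' + v)/(1 + u'v/c²) successively, working outward toward the beamline.
Start: velocity of the muon bunch relative to the beamline = 0.8380c.
Compose with the decay electron (u' = 0.610 in the muon bunch frame): u_1 = (0.610 + 0.838) / (1 + 0.610·0.838) = 1.4480/1.5112 = 0.9582.
Compose with the tertiary particle (u' = 0.117 in the decay electron frame): u_2 = (0.117 + 0.958) / (1 + 0.117·0.958) = 1.0752/1.1121 = 0.9668.

β = 0.967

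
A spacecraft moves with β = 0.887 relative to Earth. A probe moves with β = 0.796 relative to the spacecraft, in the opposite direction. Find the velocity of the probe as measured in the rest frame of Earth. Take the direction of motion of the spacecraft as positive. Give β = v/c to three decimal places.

With v = 0.887 and u' = -0.796 (in units of c),
u = (u' + v)/(1 + u'v/c²):
u = (-0.796 + 0.887) / (1 + (-0.796)·0.887) = 0.0910/0.2939 = 0.3096

β = +0.310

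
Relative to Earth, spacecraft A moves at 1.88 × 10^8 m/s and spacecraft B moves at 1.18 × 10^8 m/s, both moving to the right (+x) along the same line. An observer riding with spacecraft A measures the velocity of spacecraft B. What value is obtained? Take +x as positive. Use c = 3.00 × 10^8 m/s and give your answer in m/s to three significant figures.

β_A = 0.627, β_B = 0.393 (dividing each by c = 3.00 × 10^8 m/s).
Transform to A's frame with the inverse velocity-addition law: u' = (u − v)/(1 − uv/c²), taking u = β_B and v = β_A.
u' = (0.393 − 0.627) / (1 − (0.627)(0.393)) = -0.2333/0.7535 = -0.3097.
u' = -0.3097 × 3.00 × 10^8 m/s.

-9.29 × 10^7 m/s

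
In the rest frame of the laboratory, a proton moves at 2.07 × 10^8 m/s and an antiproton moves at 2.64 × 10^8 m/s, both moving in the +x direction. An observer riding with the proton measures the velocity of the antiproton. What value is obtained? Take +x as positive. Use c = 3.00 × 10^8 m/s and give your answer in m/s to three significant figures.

β_A = 0.690, β_B = 0.880 (dividing each by c = 3.00 × 10^8 m/s).
Transform to A's frame with the inverse velocity-addition law: u' = (u − v)/(1 − uv/c²), taking u = β_B and v = β_A.
u' = (0.880 − 0.690) / (1 − (0.690)(0.880)) = 0.1900/0.3928 = 0.4837.
u' = 0.4837 × 3.00 × 10^8 m/s.

+1.45 × 10^8 m/s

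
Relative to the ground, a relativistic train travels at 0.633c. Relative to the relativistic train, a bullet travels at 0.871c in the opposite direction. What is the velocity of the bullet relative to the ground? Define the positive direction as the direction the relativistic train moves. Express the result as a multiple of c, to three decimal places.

-0.530c

With v = 0.633 and u' = -0.871 (in units of c),
u = (u' + v)/(1 + u'v/c²):
u = (-0.871 + 0.633) / (1 + (-0.871)·0.633) = -0.2380/0.4487 = -0.5305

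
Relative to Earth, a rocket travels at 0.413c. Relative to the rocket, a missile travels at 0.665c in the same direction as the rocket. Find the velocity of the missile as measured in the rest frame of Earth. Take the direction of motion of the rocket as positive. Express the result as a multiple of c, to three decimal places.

0.846c

With v = 0.413 and u' = 0.665 (in units of c),
u = (u' + v)/(1 + u'v/c²):
u = (0.665 + 0.413) / (1 + 0.665·0.413) = 1.0780/1.2746 = 0.8457
(Galilean addition would give +1.078c, exceeding c.)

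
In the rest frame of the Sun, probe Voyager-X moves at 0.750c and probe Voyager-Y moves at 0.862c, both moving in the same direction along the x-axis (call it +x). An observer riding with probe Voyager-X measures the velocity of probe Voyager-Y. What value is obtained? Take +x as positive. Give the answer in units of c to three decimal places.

+0.317c

β_A = 0.750, β_B = 0.862.
Transform to A's frame with the inverse velocity-addition law: u' = (u − v)/(1 − uv/c²), taking u = β_B and v = β_A.
u' = (0.862 − 0.750) / (1 − (0.750)(0.862)) = 0.1120/0.3535 = 0.3168.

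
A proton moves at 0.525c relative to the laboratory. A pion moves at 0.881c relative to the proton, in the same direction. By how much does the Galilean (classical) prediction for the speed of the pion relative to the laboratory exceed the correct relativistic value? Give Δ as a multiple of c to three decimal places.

Δ = 0.445c

Galilean: u_cl = 0.881 + 0.525 = 1.4060.
Relativistic: u_rel = (0.881 + 0.525) / (1 + 0.881·0.525) = 1.4060/1.4625 = 0.9614.
Δ = 1.4060 − 0.9614 = 0.4446.
(The classical prediction exceeds c; the relativistic result does not.)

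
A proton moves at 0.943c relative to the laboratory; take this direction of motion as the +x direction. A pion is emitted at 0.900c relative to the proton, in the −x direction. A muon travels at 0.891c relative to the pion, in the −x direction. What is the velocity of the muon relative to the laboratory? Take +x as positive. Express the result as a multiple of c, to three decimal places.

-0.813c

Apply u = (u' + v)/(1 + u'v/c²) successively, working outward toward the laboratory.
Start: velocity of the proton relative to the laboratory = 0.9430c.
Compose with the pion (u' = -0.900 in the proton frame): u_1 = (-0.900 + 0.943) / (1 + (-0.900)·0.943) = 0.0430/0.1513 = 0.2842.
Compose with the muon (u' = -0.891 in the pion frame): u_2 = (-0.891 + 0.284) / (1 + (-0.891)·0.284) = -0.6068/0.7468 = -0.8126.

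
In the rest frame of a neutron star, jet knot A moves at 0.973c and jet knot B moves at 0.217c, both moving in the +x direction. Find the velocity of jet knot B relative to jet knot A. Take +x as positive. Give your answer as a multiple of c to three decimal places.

-0.958c

β_A = 0.973, β_B = 0.217.
Transform to A's frame with the inverse velocity-addition law: u' = (u − v)/(1 − uv/c²), taking u = β_B and v = β_A.
u' = (0.217 − 0.973) / (1 − (0.973)(0.217)) = -0.7560/0.7889 = -0.9583.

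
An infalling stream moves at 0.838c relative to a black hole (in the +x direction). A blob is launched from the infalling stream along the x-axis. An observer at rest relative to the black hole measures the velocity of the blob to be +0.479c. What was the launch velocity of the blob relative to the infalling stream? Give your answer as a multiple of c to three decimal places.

-0.600c

Invert the composition law: u' = (u − v)/(1 − uv/c²).
u' = (0.479 − 0.838) / (1 − (0.479)(0.838)) = -0.3590/0.5986 = -0.5997.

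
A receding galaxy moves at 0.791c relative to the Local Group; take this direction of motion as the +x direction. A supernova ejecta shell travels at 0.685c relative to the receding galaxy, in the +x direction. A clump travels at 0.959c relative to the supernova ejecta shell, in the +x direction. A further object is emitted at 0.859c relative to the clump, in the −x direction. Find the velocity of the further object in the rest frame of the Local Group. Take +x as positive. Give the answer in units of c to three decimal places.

+0.988c

Apply u = (u' + v)/(1 + u'v/c²) successively, working outward toward the Local Group.
Start: velocity of the receding galaxy relative to the Local Group = 0.7910c.
Compose with the supernova ejecta shell (u' = 0.685 in the receding galaxy frame): u_1 = (0.685 + 0.791) / (1 + 0.685·0.791) = 1.4760/1.5418 = 0.9573.
Compose with the clump (u' = 0.959 in the supernova ejecta shell frame): u_2 = (0.959 + 0.957) / (1 + 0.959·0.957) = 1.9163/1.9181 = 0.9991.
Compose with the further object (u' = -0.859 in the clump frame): u_3 = (-0.859 + 0.999) / (1 + (-0.859)·0.999) = 0.1401/0.1418 = 0.9880.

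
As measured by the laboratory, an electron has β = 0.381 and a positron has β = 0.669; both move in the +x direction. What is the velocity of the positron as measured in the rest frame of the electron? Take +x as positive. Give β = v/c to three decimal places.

β_A = 0.381, β_B = 0.669.
Transform to A's frame with the inverse velocity-addition law: u' = (u − v)/(1 − uv/c²), taking u = β_B and v = β_A.
u' = (0.669 − 0.381) / (1 − (0.381)(0.669)) = 0.2880/0.7451 = 0.3865.

β = +0.387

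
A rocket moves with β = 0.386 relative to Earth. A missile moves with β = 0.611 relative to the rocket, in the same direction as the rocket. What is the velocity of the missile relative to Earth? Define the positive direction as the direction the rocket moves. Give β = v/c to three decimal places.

With v = 0.386 and u' = 0.611 (in units of c),
u = (u' + v)/(1 + u'v/c²):
u = (0.611 + 0.386) / (1 + 0.611·0.386) = 0.9970/1.2358 = 0.8067
(Galilean addition would give +0.997c.)

β = 0.807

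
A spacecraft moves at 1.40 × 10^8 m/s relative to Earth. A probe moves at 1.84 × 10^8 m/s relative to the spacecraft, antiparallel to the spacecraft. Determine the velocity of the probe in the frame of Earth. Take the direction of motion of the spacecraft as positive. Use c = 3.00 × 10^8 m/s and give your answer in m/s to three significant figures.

-6.16 × 10^7 m/s

In units of c (dividing by 3.00 × 10^8 m/s): v = 0.467, u' = -0.613.
u = (u' + v)/(1 + u'v/c²):
u = (-0.613 + 0.467) / (1 + (-0.613)·0.467) = -0.1467/0.7138 = -0.2055
(Galilean addition would give -0.147c.)
Converting back: u = -0.2055 × 3.00 × 10^8 m/s.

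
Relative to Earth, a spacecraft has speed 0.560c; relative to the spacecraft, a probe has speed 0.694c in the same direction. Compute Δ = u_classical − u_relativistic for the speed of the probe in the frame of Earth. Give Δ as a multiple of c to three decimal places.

Galilean: u_cl = 0.694 + 0.560 = 1.2540.
Relativistic: u_rel = (0.694 + 0.560) / (1 + 0.694·0.560) = 1.2540/1.3886 = 0.9030.
Δ = 1.2540 − 0.9030 = 0.3510.
(The classical prediction exceeds c; the relativistic result does not.)

Δ = 0.351c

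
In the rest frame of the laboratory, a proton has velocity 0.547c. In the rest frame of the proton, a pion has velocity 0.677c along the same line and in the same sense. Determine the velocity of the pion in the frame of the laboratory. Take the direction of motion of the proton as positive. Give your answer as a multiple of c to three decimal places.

0.893c

With v = 0.547 and u' = 0.677 (in units of c),
u = (u' + v)/(1 + u'v/c²):
u = (0.677 + 0.547) / (1 + 0.677·0.547) = 1.2240/1.3703 = 0.8932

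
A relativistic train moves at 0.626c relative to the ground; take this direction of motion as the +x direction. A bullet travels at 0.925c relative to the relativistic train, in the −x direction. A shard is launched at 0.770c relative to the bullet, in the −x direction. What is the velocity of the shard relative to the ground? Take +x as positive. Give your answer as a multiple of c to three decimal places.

-0.957c

Apply u = (u' + v)/(1 + u'v/c²) successively, working outward toward the ground.
Start: velocity of the relativistic train relative to the ground = 0.6260c.
Compose with the bullet (u' = -0.925 in the relativistic train frame): u_1 = (-0.925 + 0.626) / (1 + (-0.925)·0.626) = -0.2990/0.4209 = -0.7103.
Compose with the shard (u' = -0.770 in the bullet frame): u_2 = (-0.770 + (-0.710)) / (1 + (-0.770)·(-0.710)) = -1.4803/1.5469 = -0.9569.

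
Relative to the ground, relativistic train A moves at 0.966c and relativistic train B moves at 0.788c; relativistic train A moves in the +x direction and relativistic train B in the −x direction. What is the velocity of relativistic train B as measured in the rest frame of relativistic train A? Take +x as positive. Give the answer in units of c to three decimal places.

β_A = 0.966, β_B = -0.788.
Transform to A's frame with the inverse velocity-addition law: u' = (u − v)/(1 − uv/c²), taking u = β_B and v = β_A.
u' = (-0.788 − 0.966) / (1 − (0.966)(-0.788)) = -1.7540/1.7612 = -0.9959.

-0.996c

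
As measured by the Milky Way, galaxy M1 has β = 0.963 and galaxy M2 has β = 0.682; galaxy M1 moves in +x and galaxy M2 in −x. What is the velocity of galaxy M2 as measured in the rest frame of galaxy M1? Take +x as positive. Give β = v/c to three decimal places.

β_A = 0.963, β_B = -0.682.
Transform to A's frame with the inverse velocity-addition law: u' = (u − v)/(1 − uv/c²), taking u = β_B and v = β_A.
u' = (-0.682 − 0.963) / (1 − (0.963)(-0.682)) = -1.6450/1.6568 = -0.9929.

β = -0.993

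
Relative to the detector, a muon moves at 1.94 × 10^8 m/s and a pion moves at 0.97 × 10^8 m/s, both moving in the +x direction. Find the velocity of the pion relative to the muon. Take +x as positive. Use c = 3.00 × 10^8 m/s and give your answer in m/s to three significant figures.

β_A = 0.647, β_B = 0.323 (dividing each by c = 3.00 × 10^8 m/s).
Transform to A's frame with the inverse velocity-addition law: u' = (u − v)/(1 − uv/c²), taking u = β_B and v = β_A.
u' = (0.323 − 0.647) / (1 − (0.647)(0.323)) = -0.3233/0.7909 = -0.4088.
u' = -0.4088 × 3.00 × 10^8 m/s.

-1.23 × 10^8 m/s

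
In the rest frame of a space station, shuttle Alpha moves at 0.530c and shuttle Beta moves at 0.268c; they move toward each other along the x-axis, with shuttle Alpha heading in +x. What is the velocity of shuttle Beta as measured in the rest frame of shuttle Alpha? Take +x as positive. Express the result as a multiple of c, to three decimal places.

β_A = 0.530, β_B = -0.268.
Transform to A's frame with the inverse velocity-addition law: u' = (u − v)/(1 − uv/c²), taking u = β_B and v = β_A.
u' = (-0.268 − 0.530) / (1 − (0.530)(-0.268)) = -0.7980/1.1420 = -0.6987.

-0.699c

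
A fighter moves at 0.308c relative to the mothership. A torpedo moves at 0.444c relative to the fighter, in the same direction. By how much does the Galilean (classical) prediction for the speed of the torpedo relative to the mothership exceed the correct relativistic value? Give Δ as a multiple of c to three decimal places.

Δ = 0.090c

Galilean: u_cl = 0.444 + 0.308 = 0.7520.
Relativistic: u_rel = (0.444 + 0.308) / (1 + 0.444·0.308) = 0.7520/1.1368 = 0.6615.
Δ = 0.7520 − 0.6615 = 0.0905.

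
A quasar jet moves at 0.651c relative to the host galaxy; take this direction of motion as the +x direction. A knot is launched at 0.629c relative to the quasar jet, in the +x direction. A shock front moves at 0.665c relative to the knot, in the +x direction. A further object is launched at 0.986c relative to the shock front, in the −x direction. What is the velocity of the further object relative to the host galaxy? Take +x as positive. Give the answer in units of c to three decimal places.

-0.158c

Apply u = (u' + v)/(1 + u'v/c²) successively, working outward toward the host galaxy.
Start: velocity of the quasar jet relative to the host galaxy = 0.6510c.
Compose with the knot (u' = 0.629 in the quasar jet frame): u_1 = (0.629 + 0.651) / (1 + 0.629·0.651) = 1.2800/1.4095 = 0.9081.
Compose with the shock front (u' = 0.665 in the knot frame): u_2 = (0.665 + 0.908) / (1 + 0.665·0.908) = 1.5731/1.6039 = 0.9808.
Compose with the further object (u' = -0.986 in the shock front frame): u_3 = (-0.986 + 0.981) / (1 + (-0.986)·0.981) = -0.0052/0.0329 = -0.1576.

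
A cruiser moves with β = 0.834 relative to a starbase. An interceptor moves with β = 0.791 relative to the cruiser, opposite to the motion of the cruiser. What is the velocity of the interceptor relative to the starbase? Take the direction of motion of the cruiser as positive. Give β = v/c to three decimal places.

With v = 0.834 and u' = -0.791 (in units of c),
u = (u' + v)/(1 + u'v/c²):
u = (-0.791 + 0.834) / (1 + (-0.791)·0.834) = 0.0430/0.3403 = 0.1264
(Galilean addition would give +0.043c.)

β = +0.126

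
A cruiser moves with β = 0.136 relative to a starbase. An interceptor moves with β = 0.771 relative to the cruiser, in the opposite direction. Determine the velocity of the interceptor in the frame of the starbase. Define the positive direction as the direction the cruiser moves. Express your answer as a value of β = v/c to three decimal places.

β = -0.709

With v = 0.136 and u' = -0.771 (in units of c),
u = (u' + v)/(1 + u'v/c²):
u = (-0.771 + 0.136) / (1 + (-0.771)·0.136) = -0.6350/0.8951 = -0.7094
(Galilean addition would give -0.635c.)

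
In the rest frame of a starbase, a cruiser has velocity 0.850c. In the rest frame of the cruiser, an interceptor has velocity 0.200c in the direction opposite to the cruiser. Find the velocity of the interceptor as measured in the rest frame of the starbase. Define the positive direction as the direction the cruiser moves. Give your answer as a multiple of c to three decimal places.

With v = 0.850 and u' = -0.200 (in units of c),
u = (u' + v)/(1 + u'v/c²):
u = (-0.200 + 0.850) / (1 + (-0.200)·0.850) = 0.6500/0.8300 = 0.7831

+0.783c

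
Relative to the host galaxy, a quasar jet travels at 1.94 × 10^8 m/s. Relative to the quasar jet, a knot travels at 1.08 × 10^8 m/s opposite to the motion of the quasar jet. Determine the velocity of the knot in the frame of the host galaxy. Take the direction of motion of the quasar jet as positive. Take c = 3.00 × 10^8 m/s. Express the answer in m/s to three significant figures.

In units of c (dividing by 3.00 × 10^8 m/s): v = 0.647, u' = -0.360.
u = (u' + v)/(1 + u'v/c²):
u = (-0.360 + 0.647) / (1 + (-0.360)·0.647) = 0.2867/0.7672 = 0.3737
Converting back: u = 0.3737 × 3.00 × 10^8 m/s.

+1.12 × 10^8 m/s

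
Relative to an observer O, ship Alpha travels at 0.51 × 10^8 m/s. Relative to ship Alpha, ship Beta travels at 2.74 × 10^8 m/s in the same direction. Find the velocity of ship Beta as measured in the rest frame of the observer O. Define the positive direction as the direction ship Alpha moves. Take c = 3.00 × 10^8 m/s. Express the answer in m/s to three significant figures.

2.81 × 10^8 m/s

In units of c (dividing by 3.00 × 10^8 m/s): v = 0.170, u' = 0.913.
u = (u' + v)/(1 + u'v/c²):
u = (0.913 + 0.170) / (1 + 0.913·0.170) = 1.0833/1.1553 = 0.9377
Converting back: u = 0.9377 × 3.00 × 10^8 m/s.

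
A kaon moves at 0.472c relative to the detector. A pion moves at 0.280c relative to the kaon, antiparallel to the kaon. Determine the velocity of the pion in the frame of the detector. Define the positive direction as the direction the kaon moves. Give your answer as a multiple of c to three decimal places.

+0.221c

With v = 0.472 and u' = -0.280 (in units of c),
u = (u' + v)/(1 + u'v/c²):
u = (-0.280 + 0.472) / (1 + (-0.280)·0.472) = 0.1920/0.8678 = 0.2212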